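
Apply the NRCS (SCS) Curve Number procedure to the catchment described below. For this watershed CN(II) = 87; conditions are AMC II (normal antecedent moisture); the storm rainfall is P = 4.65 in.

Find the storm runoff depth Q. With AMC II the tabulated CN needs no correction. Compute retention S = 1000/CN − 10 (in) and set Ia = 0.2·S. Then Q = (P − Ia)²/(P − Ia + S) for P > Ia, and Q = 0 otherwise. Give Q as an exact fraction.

Q = 57320041/17697540 in ≈ 3.239 in

Average conditions: CN = 87 (no AMC adjustment).
S = 1000/87 − 10 = 130/87 in ≈ 1.494 in
Initial abstraction Ia = S/5 = (130/87)/5 = 26/87 ≈ 0.299 in
P − Ia = 4.650 − 0.299 = 7571/1740 ≈ 4.351 in (> 0, runoff occurs)
Q: (7571/1740)² ÷ (10171/1740) = 57320041/17697540 in (≈ 3.239 in)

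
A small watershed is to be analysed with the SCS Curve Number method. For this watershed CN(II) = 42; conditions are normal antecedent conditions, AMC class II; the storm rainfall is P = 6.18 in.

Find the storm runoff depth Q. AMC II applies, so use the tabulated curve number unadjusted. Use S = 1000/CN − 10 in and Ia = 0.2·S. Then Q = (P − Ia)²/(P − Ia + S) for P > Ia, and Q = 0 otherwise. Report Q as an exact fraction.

Average conditions: CN = 42 (no AMC adjustment).
Retention S: 1000/CN − 10 with CN=42.000 → S = 290/21 ≈ 13.810 in
Initial abstraction Ia = S/5 = (290/21)/5 = 58/21 ≈ 2.762 in
Excess rainfall: 6.180 − 2.762 = 3.418 in; P > Ia so Q > 0
Q = (3589/1050)²/((3589/1050) + 290/21) = (12880921/1102500)/(18089/1050) = 12880921/18993450 in ≈ 0.678 in

Q = 12880921/18993450 in ≈ 0.678 in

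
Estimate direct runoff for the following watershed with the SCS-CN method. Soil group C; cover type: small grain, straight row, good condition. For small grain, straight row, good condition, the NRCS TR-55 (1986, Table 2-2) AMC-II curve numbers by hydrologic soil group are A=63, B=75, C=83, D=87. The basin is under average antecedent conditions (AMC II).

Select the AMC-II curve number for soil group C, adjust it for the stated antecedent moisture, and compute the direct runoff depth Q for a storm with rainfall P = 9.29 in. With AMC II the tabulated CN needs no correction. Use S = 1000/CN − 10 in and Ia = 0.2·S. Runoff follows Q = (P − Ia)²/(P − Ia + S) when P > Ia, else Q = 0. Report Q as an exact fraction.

NRCS table: small grain, straight row, good condition, soil group C → CN(II) = 83
CN(II) = 83; AMC II needs no correction.
Max retention: S = 1000/83 − 10 = 170/83 in (≈ 2.048 in)
Ia = 0.2S: 0.2·2.048 = 0.410 in (exactly 34/83)
Excess rainfall: 9.290 − 0.410 = 8.880 in; P > Ia so Q > 0
Q: (73707/8300)² ÷ (90707/8300) = 5432721849/752868100 in (≈ 7.216 in)

Q = 5432721849/752868100 in ≈ 7.216 in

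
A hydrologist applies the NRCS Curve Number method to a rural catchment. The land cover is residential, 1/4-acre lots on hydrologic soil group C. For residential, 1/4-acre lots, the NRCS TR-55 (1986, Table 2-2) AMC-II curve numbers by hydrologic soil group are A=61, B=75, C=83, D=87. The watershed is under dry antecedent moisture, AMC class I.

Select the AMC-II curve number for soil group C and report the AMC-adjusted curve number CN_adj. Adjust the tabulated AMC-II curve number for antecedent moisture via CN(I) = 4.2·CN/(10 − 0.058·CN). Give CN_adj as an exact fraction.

NRCS table: residential, 1/4-acre lots, soil group C → CN(II) = 83
Adjust CN=83 to AMC I: 4.2·83/(10 − 0.058·83) → (1743/5) ÷ (2593/500) = 174300/2593 ≈ 67.219

CN_adj = 174300/2593 ≈ 67.219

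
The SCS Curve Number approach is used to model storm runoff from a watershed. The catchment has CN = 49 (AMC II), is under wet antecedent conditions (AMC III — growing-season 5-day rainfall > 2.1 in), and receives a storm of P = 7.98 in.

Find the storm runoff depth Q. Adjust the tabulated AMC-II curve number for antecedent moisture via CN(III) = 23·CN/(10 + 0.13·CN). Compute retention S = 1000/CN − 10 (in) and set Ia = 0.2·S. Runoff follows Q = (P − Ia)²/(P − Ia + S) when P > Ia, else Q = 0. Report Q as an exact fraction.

Wet (AMC III): CN(III) = 23·49/(10 + 0.13·49) = 1127/(1637/100) = 112700/1637 ≈ 68.845
Max retention: S = 1000/(112700/1637) − 10 = 5100/1127 in (≈ 4.525 in)
Ia = 0.2S: 0.2·4.525 = 0.905 in (exactly 1020/1127)
P − Ia = 7.980 − 0.905 = 398673/56350 ≈ 7.075 in (> 0, runoff occurs)
Q: (398673/56350)² ÷ (653673/56350) = 52980053643/12278157850 in (≈ 4.315 in)

Q = 52980053643/12278157850 in ≈ 4.315 in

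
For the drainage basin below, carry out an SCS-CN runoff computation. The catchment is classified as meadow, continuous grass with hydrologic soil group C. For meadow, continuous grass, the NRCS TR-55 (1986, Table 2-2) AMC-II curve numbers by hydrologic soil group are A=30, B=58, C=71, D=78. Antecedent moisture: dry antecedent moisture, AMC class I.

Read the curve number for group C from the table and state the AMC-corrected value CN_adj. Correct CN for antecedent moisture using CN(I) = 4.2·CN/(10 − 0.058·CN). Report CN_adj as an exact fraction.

CN_adj = 149100/2941 ≈ 50.697

NRCS table: meadow, continuous grass, soil group C → CN(II) = 71
Adjust CN=71 to AMC I: 4.2·71/(10 − 0.058·71) → (1491/5) ÷ (2941/500) = 149100/2941 ≈ 50.697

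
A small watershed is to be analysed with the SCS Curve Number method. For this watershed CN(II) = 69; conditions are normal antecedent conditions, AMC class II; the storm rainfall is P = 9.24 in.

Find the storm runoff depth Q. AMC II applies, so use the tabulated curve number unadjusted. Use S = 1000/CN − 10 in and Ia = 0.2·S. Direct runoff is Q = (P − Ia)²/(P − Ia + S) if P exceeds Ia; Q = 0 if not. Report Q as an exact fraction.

CN(II) = 69; AMC II needs no correction.
Retention S: 1000/CN − 10 with CN=69.000 → S = 310/69 ≈ 4.493 in
Ia = 0.2S: 0.2·4.493 = 0.899 in (exactly 62/69)
Since P=9.240 > Ia=0.899: effective rainfall P−Ia = 14389/1725 in
Runoff Q = (P−Ia)²/(P−Ia+S) = (8.341)²/(8.341+4.493) = 207043321/38189775 ≈ 5.421 in

Q = 207043321/38189775 in ≈ 5.421 in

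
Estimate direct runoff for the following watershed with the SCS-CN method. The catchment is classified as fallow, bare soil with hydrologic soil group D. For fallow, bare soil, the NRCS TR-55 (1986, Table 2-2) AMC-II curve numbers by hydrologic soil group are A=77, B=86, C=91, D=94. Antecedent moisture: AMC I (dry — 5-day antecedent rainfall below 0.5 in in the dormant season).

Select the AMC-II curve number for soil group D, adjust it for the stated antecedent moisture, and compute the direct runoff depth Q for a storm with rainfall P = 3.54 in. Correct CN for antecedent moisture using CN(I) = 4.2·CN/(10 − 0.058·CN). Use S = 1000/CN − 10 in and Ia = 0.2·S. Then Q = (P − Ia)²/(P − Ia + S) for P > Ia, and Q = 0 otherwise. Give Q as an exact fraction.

NRCS table: fallow, bare soil, soil group D → CN(II) = 94
Adjust CN=94 to AMC I: 4.2·94/(10 − 0.058·94) → (1974/5) ÷ (1137/250) = 32900/379 ≈ 86.807
Max retention: S = 1000/(32900/379) − 10 = 500/329 in (≈ 1.520 in)
Initial abstraction Ia = S/5 = (500/329)/5 = 100/329 ≈ 0.304 in
Since P=3.540 > Ia=0.304: effective rainfall P−Ia = 53233/16450 in
Runoff Q = (P−Ia)²/(P−Ia+S) = (3.236)²/(3.236+1.520) = 2833752289/1286932850 ≈ 2.202 in

Q = 2833752289/1286932850 in ≈ 2.202 in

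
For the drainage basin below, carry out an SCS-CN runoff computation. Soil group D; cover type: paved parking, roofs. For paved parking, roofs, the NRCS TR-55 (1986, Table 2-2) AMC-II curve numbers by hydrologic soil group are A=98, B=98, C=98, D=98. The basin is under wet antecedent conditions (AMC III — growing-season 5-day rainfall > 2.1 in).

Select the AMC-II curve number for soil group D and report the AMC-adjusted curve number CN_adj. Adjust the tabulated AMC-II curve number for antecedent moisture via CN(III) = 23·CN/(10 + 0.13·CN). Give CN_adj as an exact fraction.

CN_adj = 112700/1137 ≈ 99.120

NRCS table: paved parking, roofs, soil group D → CN(II) = 98
Wet (AMC III): CN(III) = 23·98/(10 + 0.13·98) = 2254/(1137/50) = 112700/1137 ≈ 99.120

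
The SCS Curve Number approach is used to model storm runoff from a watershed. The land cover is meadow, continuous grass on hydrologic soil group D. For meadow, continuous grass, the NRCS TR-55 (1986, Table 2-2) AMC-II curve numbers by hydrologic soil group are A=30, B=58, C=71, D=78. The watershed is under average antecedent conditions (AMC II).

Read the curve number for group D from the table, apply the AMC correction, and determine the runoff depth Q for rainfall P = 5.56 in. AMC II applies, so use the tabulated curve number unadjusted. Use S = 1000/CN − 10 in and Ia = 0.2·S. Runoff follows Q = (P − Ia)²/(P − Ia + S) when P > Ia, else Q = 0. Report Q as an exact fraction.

NRCS table: meadow, continuous grass, soil group D → CN(II) = 78
Average conditions: CN = 78 (no AMC adjustment).
Max retention: S = 1000/78 − 10 = 110/39 in (≈ 2.821 in)
Ia = 0.2S: 0.2·2.821 = 0.564 in (exactly 22/39)
Excess rainfall: 5.560 − 0.564 = 4.996 in; P > Ia so Q > 0
Q: (4871/975)² ÷ (7621/975) = 23726641/7430475 in (≈ 3.193 in)

Q = 23726641/7430475 in ≈ 3.193 in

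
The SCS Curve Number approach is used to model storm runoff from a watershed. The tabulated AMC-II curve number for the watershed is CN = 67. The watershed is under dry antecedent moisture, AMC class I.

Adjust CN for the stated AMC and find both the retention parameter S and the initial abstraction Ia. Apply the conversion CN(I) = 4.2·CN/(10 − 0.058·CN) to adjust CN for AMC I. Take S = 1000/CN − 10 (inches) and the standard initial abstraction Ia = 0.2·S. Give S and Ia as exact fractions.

CN(I) from CN(II)=67: (4.2·67)/(10 − 0.058·67) = 46900/1019 ≈ 46.026
Max retention: S = 1000/(46900/1019) − 10 = 5500/469 in (≈ 11.727 in)
Ia = 0.2·(5500/469) = 1100/469 in ≈ 2.345 in

S = 5500/469 in ≈ 11.727 in; Ia = 1100/469 in ≈ 2.345 in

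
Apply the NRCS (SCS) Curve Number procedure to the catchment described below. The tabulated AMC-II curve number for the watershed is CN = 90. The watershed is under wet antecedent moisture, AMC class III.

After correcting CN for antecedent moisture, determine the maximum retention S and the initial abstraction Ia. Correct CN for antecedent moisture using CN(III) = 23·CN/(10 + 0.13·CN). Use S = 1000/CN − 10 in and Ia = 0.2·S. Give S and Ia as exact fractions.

S = 100/207 in ≈ 0.483 in; Ia = 20/207 in ≈ 0.097 in

Adjust CN=90 to AMC III: 23·90/(10 + 0.13·90) → 2070 ÷ (217/10) = 20700/217 ≈ 95.392
Max retention: S = 1000/(20700/217) − 10 = 100/207 in (≈ 0.483 in)
Ia = 0.2·(100/207) = 20/207 in ≈ 0.097 in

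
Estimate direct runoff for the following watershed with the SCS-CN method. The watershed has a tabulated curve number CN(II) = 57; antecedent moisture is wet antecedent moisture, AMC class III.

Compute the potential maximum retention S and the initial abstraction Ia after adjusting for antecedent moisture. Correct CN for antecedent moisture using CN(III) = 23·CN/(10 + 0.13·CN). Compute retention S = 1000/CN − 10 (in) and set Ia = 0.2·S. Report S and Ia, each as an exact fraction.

S = 4300/1311 in ≈ 3.280 in; Ia = 860/1311 in ≈ 0.656 in

Wet (AMC III): CN(III) = 23·57/(10 + 0.13·57) = 1311/(1741/100) = 131100/1741 ≈ 75.302
S = 1000/(131100/1741) − 10 = 4300/1311 in ≈ 3.280 in
Initial abstraction Ia = S/5 = (4300/1311)/5 = 860/1311 ≈ 0.656 in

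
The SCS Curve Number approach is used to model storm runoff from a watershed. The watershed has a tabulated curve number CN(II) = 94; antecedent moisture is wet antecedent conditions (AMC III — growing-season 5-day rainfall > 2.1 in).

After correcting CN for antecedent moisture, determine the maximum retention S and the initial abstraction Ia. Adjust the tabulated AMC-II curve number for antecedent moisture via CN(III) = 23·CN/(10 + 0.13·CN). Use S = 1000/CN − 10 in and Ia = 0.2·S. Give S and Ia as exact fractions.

Adjust CN=94 to AMC III: 23·94/(10 + 0.13·94) → 2162 ÷ (1111/50) = 108100/1111 ≈ 97.300
Retention S: 1000/CN − 10 with CN=97.300 → S = 300/1081 ≈ 0.278 in
Ia = 0.2S: 0.2·0.278 = 0.056 in (exactly 60/1081)

S = 300/1081 in ≈ 0.278 in; Ia = 60/1081 in ≈ 0.056 in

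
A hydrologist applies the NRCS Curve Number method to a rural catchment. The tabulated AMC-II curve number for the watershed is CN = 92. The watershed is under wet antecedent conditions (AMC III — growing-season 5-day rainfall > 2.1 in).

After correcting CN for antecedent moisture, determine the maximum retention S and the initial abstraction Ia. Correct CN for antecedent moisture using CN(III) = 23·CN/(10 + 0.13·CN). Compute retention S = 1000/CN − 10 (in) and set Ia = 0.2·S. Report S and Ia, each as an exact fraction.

Adjust CN=92 to AMC III: 23·92/(10 + 0.13·92) → 2116 ÷ (549/25) = 52900/549 ≈ 96.357
S = 1000/(52900/549) − 10 = 200/529 in ≈ 0.378 in
Ia = 0.2S: 0.2·0.378 = 0.076 in (exactly 40/529)

S = 200/529 in ≈ 0.378 in; Ia = 40/529 in ≈ 0.076 in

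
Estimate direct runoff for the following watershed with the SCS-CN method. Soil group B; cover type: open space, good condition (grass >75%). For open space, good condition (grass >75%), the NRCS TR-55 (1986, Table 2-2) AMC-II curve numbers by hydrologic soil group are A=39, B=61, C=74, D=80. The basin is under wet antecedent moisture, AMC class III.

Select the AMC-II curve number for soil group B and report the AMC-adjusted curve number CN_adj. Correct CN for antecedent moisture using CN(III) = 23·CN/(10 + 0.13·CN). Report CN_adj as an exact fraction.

CN_adj = 140300/1793 ≈ 78.249

NRCS table: open space, good condition (grass >75%), soil group B → CN(II) = 61
CN(III) from CN(II)=61: (23·61)/(10 + 0.13·61) = 140300/1793 ≈ 78.249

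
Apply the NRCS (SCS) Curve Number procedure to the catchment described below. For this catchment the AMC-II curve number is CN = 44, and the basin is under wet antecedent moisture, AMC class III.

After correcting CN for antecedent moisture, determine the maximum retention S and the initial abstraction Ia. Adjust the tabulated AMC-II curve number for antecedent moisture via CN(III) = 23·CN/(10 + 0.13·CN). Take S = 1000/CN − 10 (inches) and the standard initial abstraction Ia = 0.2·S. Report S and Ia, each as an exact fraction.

S = 1400/253 in ≈ 5.534 in; Ia = 280/253 in ≈ 1.107 in

CN(III) from CN(II)=44: (23·44)/(10 + 0.13·44) = 25300/393 ≈ 64.377
Max retention: S = 1000/(25300/393) − 10 = 1400/253 in (≈ 5.534 in)
Initial abstraction Ia = S/5 = (1400/253)/5 = 280/253 ≈ 1.107 in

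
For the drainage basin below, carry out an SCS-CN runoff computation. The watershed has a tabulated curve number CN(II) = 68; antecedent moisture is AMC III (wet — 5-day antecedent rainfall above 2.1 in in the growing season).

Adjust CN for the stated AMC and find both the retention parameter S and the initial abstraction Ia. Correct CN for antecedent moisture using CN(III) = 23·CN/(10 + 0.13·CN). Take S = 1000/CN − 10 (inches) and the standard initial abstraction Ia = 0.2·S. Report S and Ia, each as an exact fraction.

Wet (AMC III): CN(III) = 23·68/(10 + 0.13·68) = 1564/(471/25) = 39100/471 ≈ 83.015
Retention S: 1000/CN − 10 with CN=83.015 → S = 800/391 ≈ 2.046 in
Initial abstraction Ia = S/5 = (800/391)/5 = 160/391 ≈ 0.409 in

S = 800/391 in ≈ 2.046 in; Ia = 160/391 in ≈ 0.409 in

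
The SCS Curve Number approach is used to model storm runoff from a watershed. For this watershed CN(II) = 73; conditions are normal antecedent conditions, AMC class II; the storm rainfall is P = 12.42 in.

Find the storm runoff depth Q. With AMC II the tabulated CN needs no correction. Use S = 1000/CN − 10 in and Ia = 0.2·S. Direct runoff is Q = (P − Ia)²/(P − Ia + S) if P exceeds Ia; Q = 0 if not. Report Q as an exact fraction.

Q = 2493241/281050 in ≈ 8.871 in

AMC II — tabulated CN = 73 applies directly.
Retention S: 1000/CN − 10 with CN=73.000 → S = 270/73 ≈ 3.699 in
Initial abstraction Ia = S/5 = (270/73)/5 = 54/73 ≈ 0.740 in
P − Ia = 12.420 − 0.740 = 42633/3650 ≈ 11.680 in (> 0, runoff occurs)
Q: (42633/3650)² ÷ (56133/3650) = 2493241/281050 in (≈ 8.871 in)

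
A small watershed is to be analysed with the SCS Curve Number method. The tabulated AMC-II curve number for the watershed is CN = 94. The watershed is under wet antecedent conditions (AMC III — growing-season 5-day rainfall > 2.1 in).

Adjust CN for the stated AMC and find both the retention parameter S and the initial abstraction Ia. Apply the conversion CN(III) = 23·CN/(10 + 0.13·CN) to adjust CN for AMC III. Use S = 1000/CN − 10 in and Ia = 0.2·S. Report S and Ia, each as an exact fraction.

CN(III) from CN(II)=94: (23·94)/(10 + 0.13·94) = 108100/1111 ≈ 97.300
Retention S: 1000/CN − 10 with CN=97.300 → S = 300/1081 ≈ 0.278 in
Initial abstraction Ia = S/5 = (300/1081)/5 = 60/1081 ≈ 0.056 in

S = 300/1081 in ≈ 0.278 in; Ia = 60/1081 in ≈ 0.056 in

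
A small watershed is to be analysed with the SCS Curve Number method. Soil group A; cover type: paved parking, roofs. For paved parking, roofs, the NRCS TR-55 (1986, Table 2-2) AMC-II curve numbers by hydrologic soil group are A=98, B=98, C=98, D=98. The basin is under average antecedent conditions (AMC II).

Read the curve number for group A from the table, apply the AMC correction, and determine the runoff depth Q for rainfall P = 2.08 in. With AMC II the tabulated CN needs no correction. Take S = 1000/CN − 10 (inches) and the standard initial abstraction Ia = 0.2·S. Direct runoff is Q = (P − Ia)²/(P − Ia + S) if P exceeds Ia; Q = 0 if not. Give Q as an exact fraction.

Q = 1560001/841575 in ≈ 1.854 in

NRCS table: paved parking, roofs, soil group A → CN(II) = 98
Average conditions: CN = 98 (no AMC adjustment).
S = 1000/98 − 10 = 10/49 in ≈ 0.204 in
Initial abstraction Ia = S/5 = (10/49)/5 = 2/49 ≈ 0.041 in
P − Ia = 2.080 − 0.041 = 2498/1225 ≈ 2.039 in (> 0, runoff occurs)
Q = (2498/1225)²/((2498/1225) + 10/49) = (6240004/1500625)/(2748/1225) = 1560001/841575 in ≈ 1.854 in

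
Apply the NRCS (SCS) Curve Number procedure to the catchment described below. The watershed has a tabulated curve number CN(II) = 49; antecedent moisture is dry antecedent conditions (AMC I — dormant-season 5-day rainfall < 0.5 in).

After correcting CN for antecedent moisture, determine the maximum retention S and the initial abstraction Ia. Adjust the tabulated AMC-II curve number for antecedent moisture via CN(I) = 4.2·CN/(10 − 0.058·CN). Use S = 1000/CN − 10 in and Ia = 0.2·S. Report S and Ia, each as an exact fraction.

Dry (AMC I): CN(I) = 4.2·49/(10 − 0.058·49) = (1029/5)/(3579/500) = 34300/1193 ≈ 28.751
S = 1000/(34300/1193) − 10 = 8500/343 in ≈ 24.781 in
Initial abstraction Ia = S/5 = (8500/343)/5 = 1700/343 ≈ 4.956 in

S = 8500/343 in ≈ 24.781 in; Ia = 1700/343 in ≈ 4.956 in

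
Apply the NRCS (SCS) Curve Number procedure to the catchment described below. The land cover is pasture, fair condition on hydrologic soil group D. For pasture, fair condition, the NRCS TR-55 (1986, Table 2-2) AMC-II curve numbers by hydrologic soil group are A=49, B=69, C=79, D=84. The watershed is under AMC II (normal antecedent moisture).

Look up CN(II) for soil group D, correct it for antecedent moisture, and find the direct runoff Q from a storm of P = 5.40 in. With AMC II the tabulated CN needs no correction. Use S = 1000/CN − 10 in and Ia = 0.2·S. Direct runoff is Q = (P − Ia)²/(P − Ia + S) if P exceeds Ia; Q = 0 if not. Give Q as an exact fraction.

Q = 277729/76335 in ≈ 3.638 in

NRCS table: pasture, fair condition, soil group D → CN(II) = 84
AMC II — tabulated CN = 84 applies directly.
Max retention: S = 1000/84 − 10 = 40/21 in (≈ 1.905 in)
Initial abstraction Ia = S/5 = (40/21)/5 = 8/21 ≈ 0.381 in
Excess rainfall: 5.400 − 0.381 = 5.019 in; P > Ia so Q > 0
Q = (527/105)²/((527/105) + 40/21) = (277729/11025)/(727/105) = 277729/76335 in ≈ 3.638 in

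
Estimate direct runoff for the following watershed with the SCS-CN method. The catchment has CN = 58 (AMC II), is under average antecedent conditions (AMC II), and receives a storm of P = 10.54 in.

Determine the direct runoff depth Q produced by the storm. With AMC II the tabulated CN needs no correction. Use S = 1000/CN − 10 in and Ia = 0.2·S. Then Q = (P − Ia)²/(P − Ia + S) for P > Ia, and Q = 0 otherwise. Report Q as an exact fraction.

Q = 173791489/34340350 in ≈ 5.061 in

CN(II) = 58; AMC II needs no correction.
S = 1000/58 − 10 = 210/29 in ≈ 7.241 in
Ia = 0.2·(210/29) = 42/29 in ≈ 1.448 in
Excess rainfall: 10.540 − 1.448 = 9.092 in; P > Ia so Q > 0
Q = (13183/1450)²/((13183/1450) + 210/29) = (173791489/2102500)/(23683/1450) = 173791489/34340350 in ≈ 5.061 in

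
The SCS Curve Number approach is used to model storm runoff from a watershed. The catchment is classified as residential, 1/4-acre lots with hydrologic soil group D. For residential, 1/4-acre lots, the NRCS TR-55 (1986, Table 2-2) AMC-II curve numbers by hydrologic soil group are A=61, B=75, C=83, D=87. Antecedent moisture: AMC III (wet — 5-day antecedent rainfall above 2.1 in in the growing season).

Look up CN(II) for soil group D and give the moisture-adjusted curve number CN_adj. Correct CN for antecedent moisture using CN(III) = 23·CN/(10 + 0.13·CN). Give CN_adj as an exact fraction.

NRCS table: residential, 1/4-acre lots, soil group D → CN(II) = 87
Wet (AMC III): CN(III) = 23·87/(10 + 0.13·87) = 2001/(2131/100) = 200100/2131 ≈ 93.900

CN_adj = 200100/2131 ≈ 93.900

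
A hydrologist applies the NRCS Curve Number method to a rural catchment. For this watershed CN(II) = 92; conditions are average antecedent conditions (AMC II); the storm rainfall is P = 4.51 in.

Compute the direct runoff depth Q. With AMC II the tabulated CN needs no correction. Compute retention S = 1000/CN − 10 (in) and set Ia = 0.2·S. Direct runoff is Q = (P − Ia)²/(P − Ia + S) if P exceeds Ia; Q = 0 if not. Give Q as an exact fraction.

CN(II) = 92; AMC II needs no correction.
Retention S: 1000/CN − 10 with CN=92.000 → S = 20/23 ≈ 0.870 in
Initial abstraction Ia = S/5 = (20/23)/5 = 4/23 ≈ 0.174 in
P − Ia = 4.510 − 0.174 = 9973/2300 ≈ 4.336 in (> 0, runoff occurs)
Q = (9973/2300)²/((9973/2300) + 20/23) = (99460729/5290000)/(11973/2300) = 99460729/27537900 in ≈ 3.612 in

Q = 99460729/27537900 in ≈ 3.612 in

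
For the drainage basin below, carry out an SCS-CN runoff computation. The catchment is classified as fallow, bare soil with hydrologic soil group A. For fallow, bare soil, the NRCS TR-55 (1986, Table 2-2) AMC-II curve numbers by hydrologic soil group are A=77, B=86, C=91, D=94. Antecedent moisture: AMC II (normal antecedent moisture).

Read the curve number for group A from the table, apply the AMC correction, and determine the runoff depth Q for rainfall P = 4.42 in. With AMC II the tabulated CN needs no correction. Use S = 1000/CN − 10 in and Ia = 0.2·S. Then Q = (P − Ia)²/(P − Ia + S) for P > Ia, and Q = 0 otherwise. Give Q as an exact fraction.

Q = 216590089/100935450 in ≈ 2.146 in

NRCS table: fallow, bare soil, soil group A → CN(II) = 77
Average conditions: CN = 77 (no AMC adjustment).
Retention S: 1000/CN − 10 with CN=77.000 → S = 230/77 ≈ 2.987 in
Initial abstraction Ia = S/5 = (230/77)/5 = 46/77 ≈ 0.597 in
P − Ia = 4.420 − 0.597 = 14717/3850 ≈ 3.823 in (> 0, runoff occurs)
Q = (14717/3850)²/((14717/3850) + 230/77) = (216590089/14822500)/(26217/3850) = 216590089/100935450 in ≈ 2.146 in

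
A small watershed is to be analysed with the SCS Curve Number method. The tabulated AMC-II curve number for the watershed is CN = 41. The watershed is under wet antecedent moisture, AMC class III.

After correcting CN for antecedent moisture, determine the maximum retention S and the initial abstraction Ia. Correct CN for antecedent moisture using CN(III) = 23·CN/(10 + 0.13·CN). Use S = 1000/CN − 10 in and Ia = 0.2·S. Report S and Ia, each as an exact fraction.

CN(III) from CN(II)=41: (23·41)/(10 + 0.13·41) = 94300/1533 ≈ 61.513
Retention S: 1000/CN − 10 with CN=61.513 → S = 5900/943 ≈ 6.257 in
Ia = 0.2·(5900/943) = 1180/943 in ≈ 1.251 in

S = 5900/943 in ≈ 6.257 in; Ia = 1180/943 in ≈ 1.251 in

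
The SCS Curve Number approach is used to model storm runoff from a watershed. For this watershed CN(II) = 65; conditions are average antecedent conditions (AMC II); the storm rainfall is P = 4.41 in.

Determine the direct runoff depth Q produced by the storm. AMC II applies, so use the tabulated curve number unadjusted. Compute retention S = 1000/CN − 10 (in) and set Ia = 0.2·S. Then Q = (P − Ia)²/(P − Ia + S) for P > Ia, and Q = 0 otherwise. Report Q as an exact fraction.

Q = 2682127/2104700 in ≈ 1.274 in

CN(II) = 65; AMC II needs no correction.
S = 1000/65 − 10 = 70/13 in ≈ 5.385 in
Ia = 0.2·(70/13) = 14/13 in ≈ 1.077 in
Excess rainfall: 4.410 − 1.077 = 3.333 in; P > Ia so Q > 0
Runoff Q = (P−Ia)²/(P−Ia+S) = (3.333)²/(3.333+5.385) = 2682127/2104700 ≈ 1.274 in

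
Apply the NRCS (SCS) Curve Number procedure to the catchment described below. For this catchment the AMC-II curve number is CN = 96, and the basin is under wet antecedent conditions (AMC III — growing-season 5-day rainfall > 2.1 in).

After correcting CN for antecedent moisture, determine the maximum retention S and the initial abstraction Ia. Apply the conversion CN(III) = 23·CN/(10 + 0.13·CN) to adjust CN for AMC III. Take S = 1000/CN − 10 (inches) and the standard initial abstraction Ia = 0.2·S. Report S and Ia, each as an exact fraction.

S = 25/138 in ≈ 0.181 in; Ia = 5/138 in ≈ 0.036 in

Wet (AMC III): CN(III) = 23·96/(10 + 0.13·96) = 2208/(562/25) = 27600/281 ≈ 98.221
S = 1000/(27600/281) − 10 = 25/138 in ≈ 0.181 in
Ia = 0.2S: 0.2·0.181 = 0.036 in (exactly 5/138)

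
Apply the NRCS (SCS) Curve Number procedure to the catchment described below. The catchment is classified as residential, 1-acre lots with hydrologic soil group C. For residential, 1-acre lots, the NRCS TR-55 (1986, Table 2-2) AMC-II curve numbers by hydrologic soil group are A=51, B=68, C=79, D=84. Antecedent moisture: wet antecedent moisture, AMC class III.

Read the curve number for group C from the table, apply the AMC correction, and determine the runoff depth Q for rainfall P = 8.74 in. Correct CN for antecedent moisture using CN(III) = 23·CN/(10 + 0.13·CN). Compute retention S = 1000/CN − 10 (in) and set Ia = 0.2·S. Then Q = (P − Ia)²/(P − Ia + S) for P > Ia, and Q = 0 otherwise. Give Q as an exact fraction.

NRCS table: residential, 1-acre lots, soil group C → CN(II) = 79
Wet (AMC III): CN(III) = 23·79/(10 + 0.13·79) = 1817/(2027/100) = 181700/2027 ≈ 89.640
S = 1000/(181700/2027) − 10 = 2100/1817 in ≈ 1.156 in
Initial abstraction Ia = S/5 = (2100/1817)/5 = 420/1817 ≈ 0.231 in
P − Ia = 8.740 − 0.231 = 773029/90850 ≈ 8.509 in (> 0, runoff occurs)
Q = (773029/90850)²/((773029/90850) + 2100/1817) = (597573834841/8253722500)/(878029/90850) = 597573834841/79768934650 in ≈ 7.491 in

Q = 597573834841/79768934650 in ≈ 7.491 in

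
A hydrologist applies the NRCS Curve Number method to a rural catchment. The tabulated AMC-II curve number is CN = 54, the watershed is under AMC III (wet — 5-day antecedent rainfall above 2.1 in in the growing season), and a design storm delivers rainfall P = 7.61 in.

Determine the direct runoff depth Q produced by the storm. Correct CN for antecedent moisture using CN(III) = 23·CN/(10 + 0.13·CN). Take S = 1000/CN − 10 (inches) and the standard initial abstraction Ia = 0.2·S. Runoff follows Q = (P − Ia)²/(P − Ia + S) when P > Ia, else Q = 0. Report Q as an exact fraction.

Adjust CN=54 to AMC III: 23·54/(10 + 0.13·54) → 1242 ÷ (851/50) = 2700/37 ≈ 72.973
Retention S: 1000/CN − 10 with CN=72.973 → S = 100/27 ≈ 3.704 in
Ia = 0.2·(100/27) = 20/27 in ≈ 0.741 in
Since P=7.610 > Ia=0.741: effective rainfall P−Ia = 18547/2700 in
Q = (18547/2700)²/((18547/2700) + 100/27) = (343991209/7290000)/(28547/2700) = 343991209/77076900 in ≈ 4.463 in

Q = 343991209/77076900 in ≈ 4.463 in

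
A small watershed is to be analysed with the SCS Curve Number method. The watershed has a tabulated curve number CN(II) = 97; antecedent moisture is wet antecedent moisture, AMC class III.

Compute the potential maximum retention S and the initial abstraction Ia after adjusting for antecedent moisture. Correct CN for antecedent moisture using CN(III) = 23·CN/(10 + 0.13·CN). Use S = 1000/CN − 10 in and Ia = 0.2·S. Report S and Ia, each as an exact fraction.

Adjust CN=97 to AMC III: 23·97/(10 + 0.13·97) → 2231 ÷ (2261/100) = 223100/2261 ≈ 98.673
Retention S: 1000/CN − 10 with CN=98.673 → S = 300/2231 ≈ 0.134 in
Ia = 0.2S: 0.2·0.134 = 0.027 in (exactly 60/2231)

S = 300/2231 in ≈ 0.134 in; Ia = 60/2231 in ≈ 0.027 in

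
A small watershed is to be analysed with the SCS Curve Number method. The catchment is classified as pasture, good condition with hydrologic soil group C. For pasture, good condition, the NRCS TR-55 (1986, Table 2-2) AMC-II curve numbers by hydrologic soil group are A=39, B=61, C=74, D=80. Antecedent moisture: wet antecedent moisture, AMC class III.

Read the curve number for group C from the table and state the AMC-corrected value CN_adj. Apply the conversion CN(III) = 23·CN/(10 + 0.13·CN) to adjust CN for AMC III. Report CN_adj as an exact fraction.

NRCS table: pasture, good condition, soil group C → CN(II) = 74
CN(III) from CN(II)=74: (23·74)/(10 + 0.13·74) = 85100/981 ≈ 86.748

CN_adj = 85100/981 ≈ 86.748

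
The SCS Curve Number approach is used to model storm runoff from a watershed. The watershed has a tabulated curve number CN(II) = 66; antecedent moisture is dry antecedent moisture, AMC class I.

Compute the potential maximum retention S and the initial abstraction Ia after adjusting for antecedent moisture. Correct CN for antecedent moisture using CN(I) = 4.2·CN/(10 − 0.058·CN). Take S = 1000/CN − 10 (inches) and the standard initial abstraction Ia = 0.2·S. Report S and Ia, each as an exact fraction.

Adjust CN=66 to AMC I: 4.2·66/(10 − 0.058·66) → (1386/5) ÷ (1543/250) = 69300/1543 ≈ 44.913
Max retention: S = 1000/(69300/1543) − 10 = 8500/693 in (≈ 12.266 in)
Initial abstraction Ia = S/5 = (8500/693)/5 = 1700/693 ≈ 2.453 in

S = 8500/693 in ≈ 12.266 in; Ia = 1700/693 in ≈ 2.453 in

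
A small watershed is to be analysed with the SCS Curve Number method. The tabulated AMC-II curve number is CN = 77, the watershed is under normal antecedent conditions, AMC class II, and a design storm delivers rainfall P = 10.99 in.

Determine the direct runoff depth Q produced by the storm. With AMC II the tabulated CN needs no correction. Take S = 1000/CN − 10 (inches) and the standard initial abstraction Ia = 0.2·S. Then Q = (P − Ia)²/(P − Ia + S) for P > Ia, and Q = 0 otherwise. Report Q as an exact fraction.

AMC II — tabulated CN = 77 applies directly.
S = 1000/77 − 10 = 230/77 in ≈ 2.987 in
Ia = 0.2·(230/77) = 46/77 in ≈ 0.597 in
Since P=10.990 > Ia=0.597: effective rainfall P−Ia = 80023/7700 in
Runoff Q = (P−Ia)²/(P−Ia+S) = (10.393)²/(10.393+2.987) = 6403680529/793277100 ≈ 8.072 in

Q = 6403680529/793277100 in ≈ 8.072 in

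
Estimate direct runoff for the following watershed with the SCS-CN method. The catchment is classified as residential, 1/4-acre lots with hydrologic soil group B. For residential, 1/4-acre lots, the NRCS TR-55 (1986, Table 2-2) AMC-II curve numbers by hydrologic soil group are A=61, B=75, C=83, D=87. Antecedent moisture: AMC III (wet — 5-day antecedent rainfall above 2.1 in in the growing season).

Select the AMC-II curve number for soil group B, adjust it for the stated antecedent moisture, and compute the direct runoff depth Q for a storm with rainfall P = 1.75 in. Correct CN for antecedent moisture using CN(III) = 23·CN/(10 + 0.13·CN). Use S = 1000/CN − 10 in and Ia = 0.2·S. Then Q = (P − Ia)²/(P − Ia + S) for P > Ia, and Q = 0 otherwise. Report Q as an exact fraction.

NRCS table: residential, 1/4-acre lots, soil group B → CN(II) = 75
CN(III) from CN(II)=75: (23·75)/(10 + 0.13·75) = 6900/79 ≈ 87.342
Max retention: S = 1000/(6900/79) − 10 = 100/69 in (≈ 1.449 in)
Ia = 0.2·(100/69) = 20/69 in ≈ 0.290 in
Since P=1.750 > Ia=0.290: effective rainfall P−Ia = 403/276 in
Runoff Q = (P−Ia)²/(P−Ia+S) = (1.460)²/(1.460+1.449) = 162409/221628 ≈ 0.733 in

Q = 162409/221628 in ≈ 0.733 in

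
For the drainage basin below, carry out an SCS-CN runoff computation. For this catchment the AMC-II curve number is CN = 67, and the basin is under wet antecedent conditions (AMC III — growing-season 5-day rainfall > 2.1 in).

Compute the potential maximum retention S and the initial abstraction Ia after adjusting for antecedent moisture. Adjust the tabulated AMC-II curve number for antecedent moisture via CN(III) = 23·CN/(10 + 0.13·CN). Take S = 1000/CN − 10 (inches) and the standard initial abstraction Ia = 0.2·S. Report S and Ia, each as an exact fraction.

Adjust CN=67 to AMC III: 23·67/(10 + 0.13·67) → 1541 ÷ (1871/100) = 154100/1871 ≈ 82.362
S = 1000/(154100/1871) − 10 = 3300/1541 in ≈ 2.141 in
Ia = 0.2S: 0.2·2.141 = 0.428 in (exactly 660/1541)

S = 3300/1541 in ≈ 2.141 in; Ia = 660/1541 in ≈ 0.428 in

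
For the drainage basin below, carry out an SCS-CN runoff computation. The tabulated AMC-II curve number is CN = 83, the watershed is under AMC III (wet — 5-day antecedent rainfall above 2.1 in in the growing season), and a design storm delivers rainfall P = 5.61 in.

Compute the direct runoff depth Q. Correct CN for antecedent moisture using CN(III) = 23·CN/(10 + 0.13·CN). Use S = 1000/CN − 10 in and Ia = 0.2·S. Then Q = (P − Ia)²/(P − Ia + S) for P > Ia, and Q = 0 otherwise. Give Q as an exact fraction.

Q = 63250778153/13553327300 in ≈ 4.667 in

CN(III) from CN(II)=83: (23·83)/(10 + 0.13·83) = 190900/2079 ≈ 91.823
Retention S: 1000/CN − 10 with CN=91.823 → S = 1700/1909 ≈ 0.891 in
Initial abstraction Ia = S/5 = (1700/1909)/5 = 340/1909 ≈ 0.178 in
Excess rainfall: 5.610 − 0.178 = 5.432 in; P > Ia so Q > 0
Q: (1036949/190900)² ÷ (1206949/190900) = 63250778153/13553327300 in (≈ 4.667 in)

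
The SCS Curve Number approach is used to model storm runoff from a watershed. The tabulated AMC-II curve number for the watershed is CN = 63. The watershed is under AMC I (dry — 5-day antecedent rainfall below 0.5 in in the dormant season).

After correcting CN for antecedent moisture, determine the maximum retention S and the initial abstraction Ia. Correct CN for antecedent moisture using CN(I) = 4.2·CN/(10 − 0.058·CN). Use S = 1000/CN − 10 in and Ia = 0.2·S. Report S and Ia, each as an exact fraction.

S = 18500/1323 in ≈ 13.983 in; Ia = 3700/1323 in ≈ 2.797 in

Adjust CN=63 to AMC I: 4.2·63/(10 − 0.058·63) → (1323/5) ÷ (3173/500) = 132300/3173 ≈ 41.696
S = 1000/(132300/3173) − 10 = 18500/1323 in ≈ 13.983 in
Initial abstraction Ia = S/5 = (18500/1323)/5 = 3700/1323 ≈ 2.797 in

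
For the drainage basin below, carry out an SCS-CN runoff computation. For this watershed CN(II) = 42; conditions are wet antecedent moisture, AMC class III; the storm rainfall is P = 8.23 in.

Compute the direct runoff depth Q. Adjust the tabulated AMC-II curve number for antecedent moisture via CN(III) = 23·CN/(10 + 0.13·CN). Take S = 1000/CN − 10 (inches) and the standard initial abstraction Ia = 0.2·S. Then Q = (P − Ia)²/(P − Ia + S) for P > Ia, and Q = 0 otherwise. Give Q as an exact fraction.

Adjust CN=42 to AMC III: 23·42/(10 + 0.13·42) → 966 ÷ (773/50) = 48300/773 ≈ 62.484
Max retention: S = 1000/(48300/773) − 10 = 2900/483 in (≈ 6.004 in)
Ia = 0.2S: 0.2·6.004 = 1.201 in (exactly 580/483)
Since P=8.230 > Ia=1.201: effective rainfall P−Ia = 339509/48300 in
Runoff Q = (P−Ia)²/(P−Ia+S) = (7.029)²/(7.029+6.004) = 115266361081/30405284700 ≈ 3.791 in

Q = 115266361081/30405284700 in ≈ 3.791 in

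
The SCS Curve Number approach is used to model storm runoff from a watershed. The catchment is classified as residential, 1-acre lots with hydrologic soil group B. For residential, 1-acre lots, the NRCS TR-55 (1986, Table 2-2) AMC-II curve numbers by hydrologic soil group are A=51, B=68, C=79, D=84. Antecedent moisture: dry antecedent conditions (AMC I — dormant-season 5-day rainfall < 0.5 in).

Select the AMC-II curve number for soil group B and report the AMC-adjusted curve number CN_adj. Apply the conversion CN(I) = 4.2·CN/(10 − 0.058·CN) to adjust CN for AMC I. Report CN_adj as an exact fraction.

NRCS table: residential, 1-acre lots, soil group B → CN(II) = 68
CN(I) from CN(II)=68: (4.2·68)/(10 − 0.058·68) = 35700/757 ≈ 47.160

CN_adj = 35700/757 ≈ 47.160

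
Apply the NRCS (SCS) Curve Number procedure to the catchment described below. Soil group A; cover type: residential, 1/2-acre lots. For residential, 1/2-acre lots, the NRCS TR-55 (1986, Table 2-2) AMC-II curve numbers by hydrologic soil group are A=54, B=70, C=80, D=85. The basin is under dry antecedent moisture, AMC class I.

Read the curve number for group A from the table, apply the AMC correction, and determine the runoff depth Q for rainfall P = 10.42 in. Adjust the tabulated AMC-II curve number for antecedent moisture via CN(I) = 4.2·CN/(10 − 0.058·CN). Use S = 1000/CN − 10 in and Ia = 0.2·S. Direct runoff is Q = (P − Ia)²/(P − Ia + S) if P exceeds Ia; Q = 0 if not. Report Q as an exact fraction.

NRCS table: residential, 1/2-acre lots, soil group A → CN(II) = 54
Dry (AMC I): CN(I) = 4.2·54/(10 − 0.058·54) = (1134/5)/(1717/250) = 56700/1717 ≈ 33.023
Max retention: S = 1000/(56700/1717) − 10 = 11500/567 in (≈ 20.282 in)
Initial abstraction Ia = S/5 = (11500/567)/5 = 2300/567 ≈ 4.056 in
P − Ia = 10.420 − 4.056 = 180407/28350 ≈ 6.364 in (> 0, runoff occurs)
Runoff Q = (P−Ia)²/(P−Ia+S) = (6.364)²/(6.364+20.282) = 32546685649/21415788450 ≈ 1.520 in

Q = 32546685649/21415788450 in ≈ 1.520 in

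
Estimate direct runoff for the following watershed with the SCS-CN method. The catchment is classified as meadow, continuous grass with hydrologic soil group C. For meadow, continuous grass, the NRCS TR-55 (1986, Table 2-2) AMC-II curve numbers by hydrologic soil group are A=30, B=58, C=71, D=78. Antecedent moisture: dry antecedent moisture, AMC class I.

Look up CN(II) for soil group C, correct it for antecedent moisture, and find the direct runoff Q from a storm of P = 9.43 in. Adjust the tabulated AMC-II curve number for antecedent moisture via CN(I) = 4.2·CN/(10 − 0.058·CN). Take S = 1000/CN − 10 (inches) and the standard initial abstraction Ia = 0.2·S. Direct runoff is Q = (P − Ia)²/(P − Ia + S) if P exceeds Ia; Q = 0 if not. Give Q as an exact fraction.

Q = 1245485016169/382592538300 in ≈ 3.255 in

NRCS table: meadow, continuous grass, soil group C → CN(II) = 71
Adjust CN=71 to AMC I: 4.2·71/(10 − 0.058·71) → (1491/5) ÷ (2941/500) = 149100/2941 ≈ 50.697
Max retention: S = 1000/(149100/2941) − 10 = 14500/1491 in (≈ 9.725 in)
Ia = 0.2·(14500/1491) = 2900/1491 in ≈ 1.945 in
Excess rainfall: 9.430 − 1.945 = 7.485 in; P > Ia so Q > 0
Runoff Q = (P−Ia)²/(P−Ia+S) = (7.485)²/(7.485+9.725) = 1245485016169/382592538300 ≈ 3.255 in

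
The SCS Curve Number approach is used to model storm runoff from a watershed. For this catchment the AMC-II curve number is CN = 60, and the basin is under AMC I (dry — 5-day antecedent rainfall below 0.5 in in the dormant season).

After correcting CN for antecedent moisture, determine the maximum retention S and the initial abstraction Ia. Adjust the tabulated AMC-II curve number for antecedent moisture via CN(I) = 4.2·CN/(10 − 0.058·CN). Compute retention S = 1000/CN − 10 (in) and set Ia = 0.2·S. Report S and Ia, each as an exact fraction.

Dry (AMC I): CN(I) = 4.2·60/(10 − 0.058·60) = 252/(163/25) = 6300/163 ≈ 38.650
Max retention: S = 1000/(6300/163) − 10 = 1000/63 in (≈ 15.873 in)
Initial abstraction Ia = S/5 = (1000/63)/5 = 200/63 ≈ 3.175 in

S = 1000/63 in ≈ 15.873 in; Ia = 200/63 in ≈ 3.175 in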